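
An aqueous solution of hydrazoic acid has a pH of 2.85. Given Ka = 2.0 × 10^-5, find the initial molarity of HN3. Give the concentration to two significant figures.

C₀ = 1.0 × 10^-1 M

[H+] = 10^(-2.85) = 1.41 × 10^-3 M = x
Ka = x²/(C₀ − x) ⇒ C₀ = x + x²/Ka
C₀ = 1.41 × 10^-3 + (1.41 × 10^-3)²/(2.0 × 10^-5) = 1.01 × 10^-1 M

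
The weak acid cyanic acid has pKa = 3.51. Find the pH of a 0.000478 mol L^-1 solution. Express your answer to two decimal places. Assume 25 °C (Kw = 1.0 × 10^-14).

pH = 3.59

HOCN ⇌ OCN- + H+
Ka = 10^(−3.51) = 3.09 × 10^-4
Ka = [H+]²/(0.000478 − [H+]) = 3.09 × 10^-4
[H+] is not negligible relative to C₀; solve [H+]² + 0.000309·[H+] − 1.48e-07 = 0.
[H+] = [−0.000309 + √(0.000309² + 5.91e-07)]/2 = 2.60 × 10^-4 M
pH = −log(2.60 × 10^-4) = 3.59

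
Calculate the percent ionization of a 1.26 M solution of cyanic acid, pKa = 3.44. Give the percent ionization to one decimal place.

1.7%

HOCN ⇌ OCN- + H+; let x = [H+] at equilibrium.
Ka = 10^(−3.44) = 3.63 × 10^-4
x ≈ √(Ka·C₀) = √(3.63 × 10^-4 × 1.26) = 2.14 × 10^-2 M
Fraction ionized = 2.14 × 10^-2 / 1.26 = 0.0170 → 1.7%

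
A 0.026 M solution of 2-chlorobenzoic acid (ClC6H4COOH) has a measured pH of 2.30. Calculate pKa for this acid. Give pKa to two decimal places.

[H+] = 10^(-2.30) = 5.01 × 10^-3 M
At equilibrium [HA] = 0.026 − 5.01 × 10^-3 = 2.10 × 10^-2 M
Ka = [H+][A-]/[HA] = (5.01 × 10^-3)² / 2.10 × 10^-2 = 1.20 × 10^-3
pKa = -log(1.20 × 10^-3) = 2.92

pKa = 2.92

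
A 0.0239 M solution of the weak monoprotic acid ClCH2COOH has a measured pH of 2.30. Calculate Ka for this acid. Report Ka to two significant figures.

[H+] = 10^(-2.30) = 5.01 × 10^-3 M
At equilibrium [HA] = 0.0239 − 5.01 × 10^-3 = 1.89 × 10^-2 M
Ka = [H+][A-]/[HA] = (5.01 × 10^-3)² / 1.89 × 10^-2 = 1.3 × 10^-3

Ka = 1.3 × 10^-3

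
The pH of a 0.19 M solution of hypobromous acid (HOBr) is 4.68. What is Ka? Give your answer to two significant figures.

Ka = 2.3 × 10^-9

[H+] = 10^(-4.68) = 2.09 × 10^-5 M
At equilibrium [HA] = 0.19 − 2.09 × 10^-5 = 1.90 × 10^-1 M
Ka = [H+][A-]/[HA] = (2.09 × 10^-5)² / 1.90 × 10^-1 = 2.3 × 10^-9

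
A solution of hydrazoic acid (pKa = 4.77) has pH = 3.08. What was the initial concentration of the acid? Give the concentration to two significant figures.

C₀ = 4.2 × 10^-2 M

[H+] = 10^(-3.08) = 8.32 × 10^-4 M = x
Ka = 10^(−4.77) = 1.70 × 10^-5
Ka = x²/(C₀ − x) ⇒ C₀ = x + x²/Ka
C₀ = 8.32 × 10^-4 + (8.32 × 10^-4)²/(1.70 × 10^-5) = 4.16 × 10^-2 M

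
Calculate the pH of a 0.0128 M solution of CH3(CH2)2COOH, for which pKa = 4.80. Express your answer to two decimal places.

pH = 3.35

CH3(CH2)2COOH ⇌ CH3(CH2)2COO- + H+
Ka = 10^(−4.80) = 1.58 × 10^-5
From the ICE table, Ka = x²/(0.0128 − x) = 1.58 × 10^-5.
Since Ka ≪ C₀, x ≈ √(Ka·C₀) = 4.50 × 10^-4 M.
Check: 3.5% ionized — well under 5%, approximation valid.
pH = −log[H+] = −log(4.50 × 10^-4) = 3.35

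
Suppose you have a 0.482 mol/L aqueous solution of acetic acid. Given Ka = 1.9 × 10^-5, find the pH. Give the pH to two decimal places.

CH3COOH ⇌ CH3COO- + H+
Ka = [H+]²/(0.482 − [H+]) = 1.9 × 10^-5
Since Ka ≪ C₀, [H+] ≈ √(Ka·C₀) = 3.03 × 10^-3 M.
([H+]/C₀ = 0.63% < 5%, so the approximation holds.)
pH = −log[H+] = −log(3.03 × 10^-3) = 2.52

pH = 2.52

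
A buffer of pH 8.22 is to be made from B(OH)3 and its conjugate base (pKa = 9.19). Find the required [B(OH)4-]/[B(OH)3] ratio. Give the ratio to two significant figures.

pH = pKa + log(r) ⇒ log(r) = 8.22 − 9.19 = -0.97
r = [B(OH)4-]/[B(OH)3] = 10^(-0.97) = 0.107

ratio = 0.11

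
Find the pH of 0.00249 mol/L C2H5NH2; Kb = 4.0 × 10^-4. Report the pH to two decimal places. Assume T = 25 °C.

C2H5NH2 + H2O ⇌ C2H5NH3+ + OH-
From the ICE table, Kb = x²/(0.00249 − x) = 4.0 × 10^-4.
x is not negligible relative to C₀; solve x² + 0.0004·x − 9.96e-07 = 0.
x = (−Kb + √(Kb² + 4·Kb·C₀))/2 = 8.18 × 10^-4 M
pOH = 3.09, so pH = 14.00 − pOH = 10.91

pH = 10.91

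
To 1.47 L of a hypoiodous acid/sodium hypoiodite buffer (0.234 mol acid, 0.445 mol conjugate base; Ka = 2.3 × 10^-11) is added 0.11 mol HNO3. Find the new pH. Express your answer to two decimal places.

After neutralization: n(HOI) = 0.344 mol, n(OI-) = 0.335 mol.
pKa = −log(2.3 × 10^-11) = 10.638
pH = pKa + log(n_OI-/n_HOI) = 10.638 + log(0.335/0.344) = 10.638 + (-0.012)

pH = 10.63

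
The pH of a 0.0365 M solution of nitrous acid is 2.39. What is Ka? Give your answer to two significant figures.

Ka = 5.1 × 10^-4

[H+] = 10^(-2.39) = 4.07 × 10^-3 M
At equilibrium [HA] = 0.0365 − 4.07 × 10^-3 = 3.24 × 10^-2 M
Ka = [H+][A-]/[HA] = (4.07 × 10^-3)² / 3.24 × 10^-2 = 5.1 × 10^-4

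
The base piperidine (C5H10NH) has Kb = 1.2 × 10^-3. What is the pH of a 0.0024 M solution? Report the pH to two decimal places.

C5H10NH + H2O ⇌ C5H10NH2+ + OH-
Kb = [OH-]²/(0.0024 − [OH-]) = 1.2 × 10^-3
The 5% rule fails; solving [OH-]² + Kb·[OH-] − Kb·C₀ = 0 exactly:
[OH-] = (−Kb + √(Kb² + 4·Kb·C₀))/2 = 1.20 × 10^-3 M
pOH = 2.92, so pH = 14.00 − pOH = 11.08

pH = 11.08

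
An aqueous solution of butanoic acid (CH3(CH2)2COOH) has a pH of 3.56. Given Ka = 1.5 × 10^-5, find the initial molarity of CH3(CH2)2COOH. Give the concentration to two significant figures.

C₀ = 5.3 × 10^-3 M

[H+] = 10^(-3.56) = 2.75 × 10^-4 M = x
Ka = x²/(C₀ − x) ⇒ C₀ = x + x²/Ka
C₀ = 2.75 × 10^-4 + (2.75 × 10^-4)²/(1.5 × 10^-5) = 5.32 × 10^-3 M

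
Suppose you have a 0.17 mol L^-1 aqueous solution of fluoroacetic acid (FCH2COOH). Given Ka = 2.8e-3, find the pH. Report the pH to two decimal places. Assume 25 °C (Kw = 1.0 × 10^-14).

FCH2COOH ⇌ FCH2COO- + H+
From the ICE table, Ka = x²/(0.17 − x) = 2.8 × 10^-3.
Here C₀/Ka ≈ 60.7, so the small-x approximation fails. Use the quadratic:
x = [−0.0028 + √(0.0028² + 0.0019)]/2 = 2.05 × 10^-2 M
pH = −log(2.05 × 10^-2) = 1.69

pH = 1.69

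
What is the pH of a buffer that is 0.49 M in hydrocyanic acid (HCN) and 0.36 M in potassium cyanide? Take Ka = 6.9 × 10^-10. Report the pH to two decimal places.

pH = 9.03

pKa = −log(6.9 × 10^-10) = 9.161
pH = pKa + log([A⁻]/[HA]) = 9.161 + log(0.36/0.49)
pH = 9.161 + (-0.134) = 9.03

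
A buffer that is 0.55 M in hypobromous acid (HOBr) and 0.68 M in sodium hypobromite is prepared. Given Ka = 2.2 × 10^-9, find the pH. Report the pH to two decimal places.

pH = 8.75

pKa = −log(2.2 × 10^-9) = 8.658
Using pH = pKa + log([base]/[acid]) with [base]/[acid] = 0.68/0.55:
pH = 8.658 + (+0.092) = 8.75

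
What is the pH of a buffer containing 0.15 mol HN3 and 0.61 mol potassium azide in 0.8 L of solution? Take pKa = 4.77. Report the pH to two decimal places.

pH = 5.38

pH = pKa + log([A⁻]/[HA]) = 4.77 + log(0.61/0.15)
pH = 4.77 + (+0.609) = 5.38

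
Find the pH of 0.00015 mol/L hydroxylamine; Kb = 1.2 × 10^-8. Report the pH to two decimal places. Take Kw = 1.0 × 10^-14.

NH2OH + H2O ⇌ NH3OH+ + OH-
Let x = [OH-] at equilibrium. Kb = x²/(0.00015 − x).
Neglecting x in the denominator: x = √(1.2 × 10^-8 × 0.00015) = 1.34 × 10^-6 M
(x/C₀ = 0.89% < 5%, so the approximation holds.)
pOH = 5.87, so pH = 14.00 − pOH = 8.13

pH = 8.13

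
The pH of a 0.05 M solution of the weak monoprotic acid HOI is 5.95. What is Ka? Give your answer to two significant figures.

Ka = 2.5 × 10^-11

[H+] = 10^(-5.95) = 1.12 × 10^-6 M
At equilibrium [HA] = 0.05 − 1.12 × 10^-6 = 5.00 × 10^-2 M
Ka = [H+][A-]/[HA] = (1.12 × 10^-6)² / 5.00 × 10^-2 = 2.5 × 10^-11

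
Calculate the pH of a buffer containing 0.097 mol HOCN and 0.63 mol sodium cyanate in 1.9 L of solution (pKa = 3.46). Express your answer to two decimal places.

Henderson–Hasselbalch: pH = pKa + log([OCN-]/[HOCN]) = 3.46 + log(0.63/0.097)
pH = 3.46 + (+0.813) = 4.27

pH = 4.27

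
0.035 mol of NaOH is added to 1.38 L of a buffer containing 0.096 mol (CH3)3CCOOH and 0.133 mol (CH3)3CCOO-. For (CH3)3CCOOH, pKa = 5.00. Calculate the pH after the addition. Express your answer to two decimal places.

OH- converts (CH3)3CCOOH to (CH3)3CCOO-: (CH3)3CCOOH → 0.061 mol, (CH3)3CCOO- → 0.168 mol.
pH = pKa + log([A⁻]/[HA]) = 5.00 + log(0.168/0.061) = 5.00 +0.440

pH = 5.44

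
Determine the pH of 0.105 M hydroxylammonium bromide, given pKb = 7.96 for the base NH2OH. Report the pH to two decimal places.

NH3OH+ is the conjugate acid of the weak base NH2OH.
Kb = 10^(−7.96) = 1.10 × 10^-8
Ka = Kw/Kb = 1.0×10^-14 / 1.10 × 10^-8 = 9.09 × 10^-7
Ka = x²/(0.105 − x) = 9.09 × 10^-7
Neglecting x in the denominator: x = √(9.09 × 10^-7 × 0.105) = 3.09 × 10^-4 M
pH = −log(3.09 × 10^-4) = 3.51

pH = 3.51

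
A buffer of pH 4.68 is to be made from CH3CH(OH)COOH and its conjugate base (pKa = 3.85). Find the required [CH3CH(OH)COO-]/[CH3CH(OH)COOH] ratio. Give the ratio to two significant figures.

pH = pKa + log(r) ⇒ log(r) = 4.68 − 3.85 = +0.83
r = [CH3CH(OH)COO-]/[CH3CH(OH)COOH] = 10^(+0.83) = 6.76

ratio = 6.8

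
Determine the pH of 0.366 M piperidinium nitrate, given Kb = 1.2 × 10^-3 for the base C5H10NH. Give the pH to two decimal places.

pH = 5.76

C5H10NH2+ is the conjugate acid of the weak base C5H10NH.
Ka = Kw/Kb = 1.0×10^-14 / 1.2 × 10^-3 = 8.33 × 10^-12
Ka = [H+]²/(0.366 − [H+]) = 8.33 × 10^-12
Assume [H+] ≪ 0.366: [H+] ≈ √(8.33 × 10^-12 × 0.366) = 1.75 × 10^-6 M
Check: 0.00048% ionized — well under 5%, approximation valid.
pH = −log[H+] = −log(1.75 × 10^-6) = 5.76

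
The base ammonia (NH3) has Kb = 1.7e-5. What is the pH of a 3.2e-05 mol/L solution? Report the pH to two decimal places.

NH3 + H2O ⇌ NH4+ + OH-
Kb = [OH-]²/(3.2e-05 − [OH-]) = 1.7 × 10^-5
Here C₀/Kb ≈ 1.88, so the small-[OH-] approximation fails. Use the quadratic:
[OH-] = (−Kb + √(Kb² + 4·Kb·C₀))/2 = 1.63 × 10^-5 M
pOH = −log(1.63 × 10^-5) = 4.79; pH = 14.00 − 4.79 = 9.21

pH = 9.21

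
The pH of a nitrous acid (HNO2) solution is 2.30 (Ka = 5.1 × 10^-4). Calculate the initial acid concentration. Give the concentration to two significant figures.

[H+] = 10^(-2.30) = 5.01 × 10^-3 M = x
Ka = x²/(C₀ − x) ⇒ C₀ = x + x²/Ka
C₀ = 5.01 × 10^-3 + (5.01 × 10^-3)²/(5.1 × 10^-4) = 5.42 × 10^-2 M

C₀ = 5.4 × 10^-2 M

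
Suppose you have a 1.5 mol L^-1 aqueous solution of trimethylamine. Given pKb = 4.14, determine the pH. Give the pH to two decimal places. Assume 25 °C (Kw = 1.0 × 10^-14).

(CH3)3N + H2O ⇌ (CH3)3NH+ + OH-
Kb = 10^(−4.14) = 7.24 × 10^-5
From the ICE table, Kb = [OH-]²/(1.5 − [OH-]) = 7.24 × 10^-5.
Neglecting [OH-] in the denominator: [OH-] = √(7.24 × 10^-5 × 1.5) = 1.04 × 10^-2 M
Check: 0.69% ionized — well under 5%, approximation valid.
pOH = −log(1.04 × 10^-2) = 1.98; pH = 14.00 − 1.98 = 12.02

pH = 12.02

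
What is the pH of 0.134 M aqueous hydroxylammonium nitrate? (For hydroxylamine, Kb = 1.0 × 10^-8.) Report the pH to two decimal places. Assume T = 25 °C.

pH = 3.44

NH3OH+ is the conjugate acid of the weak base NH2OH.
Ka = Kw/Kb = 1.0×10^-14 / 1.0 × 10^-8 = 1.00 × 10^-6
Ka = [H+]²/(0.134 − [H+]) = 1.00 × 10^-6
Assume [H+] ≪ 0.134: [H+] ≈ √(1.00 × 10^-6 × 0.134) = 3.66 × 10^-4 M
pH = −log(3.66 × 10^-4) = 3.44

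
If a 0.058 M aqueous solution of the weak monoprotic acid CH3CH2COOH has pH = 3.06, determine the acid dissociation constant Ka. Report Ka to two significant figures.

[H+] = 10^(-3.06) = 8.71 × 10^-4 M
At equilibrium [HA] = 0.058 − 8.71 × 10^-4 = 5.71 × 10^-2 M
Ka = [H+][A-]/[HA] = (8.71 × 10^-4)² / 5.71 × 10^-2 = 1.3 × 10^-5

Ka = 1.3 × 10^-5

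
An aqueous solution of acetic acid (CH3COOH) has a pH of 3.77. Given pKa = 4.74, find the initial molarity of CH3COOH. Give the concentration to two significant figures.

[H+] = 10^(-3.77) = 1.70 × 10^-4 M = x
Ka = 10^(−4.74) = 1.82 × 10^-5
Ka = x²/(C₀ − x) ⇒ C₀ = x + x²/Ka
C₀ = 1.70 × 10^-4 + (1.70 × 10^-4)²/(1.82 × 10^-5) = 1.76 × 10^-3 M

C₀ = 1.8 × 10^-3 M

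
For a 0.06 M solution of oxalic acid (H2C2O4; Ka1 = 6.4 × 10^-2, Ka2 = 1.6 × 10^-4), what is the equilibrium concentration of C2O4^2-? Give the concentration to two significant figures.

First ionization gives [H+] ≈ [HC2O4-] = 3.77 × 10^-2 M.
Second step: Ka2 = [H+][C2O4^2-]/[HC2O4-] ≈ [C2O4^2-] (since [H+] ≈ [HC2O4-]).
So [C2O4^2-] ≈ Ka2.

1.6 × 10^-4 M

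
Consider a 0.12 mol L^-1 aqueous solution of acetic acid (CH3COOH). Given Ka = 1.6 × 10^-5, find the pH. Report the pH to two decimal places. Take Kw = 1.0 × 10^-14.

CH3COOH ⇌ CH3COO- + H+
Let x = [H+] at equilibrium. Ka = x²/(0.12 − x).
Neglecting x in the denominator: x = √(1.6 × 10^-5 × 0.12) = 1.39 × 10^-3 M
Check: 1.2% ionized — well under 5%, approximation valid.
pH = −log[H+] = −log(1.39 × 10^-3) = 2.86

pH = 2.86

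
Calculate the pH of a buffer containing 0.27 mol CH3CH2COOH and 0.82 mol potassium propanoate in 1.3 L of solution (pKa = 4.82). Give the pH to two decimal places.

pH = pKa + log([A⁻]/[HA]) = 4.82 + log(0.82/0.27)
pH = 4.82 + (+0.482) = 5.30

pH = 5.30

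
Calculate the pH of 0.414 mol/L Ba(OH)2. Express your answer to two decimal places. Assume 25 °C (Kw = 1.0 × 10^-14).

pH = 13.92

Ba(OH)2 is a strong base (each formula unit releases 2 OH-); [OH-] = 0.828 M.
pOH = -log(0.828) = 0.08
pH = 14.00 - 0.08 = 13.92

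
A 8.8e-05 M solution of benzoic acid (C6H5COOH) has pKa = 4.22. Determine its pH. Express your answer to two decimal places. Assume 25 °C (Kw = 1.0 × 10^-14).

C6H5COOH ⇌ C6H5COO- + H+
Ka = 10^(−4.22) = 6.03 × 10^-5
Ka = [H+]²/(8.8e-05 − [H+]) = 6.03 × 10^-5
Here C₀/Ka ≈ 1.46, so the small-[H+] approximation fails. Use the quadratic:
[H+] = (−Ka + √(Ka² + 4·Ka·C₀))/2 = 4.87 × 10^-5 M
pH = −log(4.87 × 10^-5) = 4.31

pH = 4.31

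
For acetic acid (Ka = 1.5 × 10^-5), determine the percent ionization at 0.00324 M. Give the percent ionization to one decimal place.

CH3COOH ⇌ CH3COO- + H+; let x = [H+] at equilibrium.
Solve x² + 1.5e-05x − 4.86e-08 = 0 → x = 2.13 × 10^-4 M
Fraction ionized = 2.13 × 10^-4 / 0.00324 = 0.0657 → 6.6%

6.6%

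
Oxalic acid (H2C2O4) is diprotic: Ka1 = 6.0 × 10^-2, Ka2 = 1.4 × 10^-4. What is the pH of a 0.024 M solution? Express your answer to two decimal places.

Ka1 ≫ Ka2, so treat the first dissociation as the only significant source of H+.
Ka1 = x²/(0.024 − x) = 6.0 × 10^-2
Solving the quadratic: x = (−Ka1 + √(Ka1² + 4·Ka1·C₀))/2 = 1.84 × 10^-2 M
pH = −log(1.84 × 10^-2) = 1.74

pH = 1.74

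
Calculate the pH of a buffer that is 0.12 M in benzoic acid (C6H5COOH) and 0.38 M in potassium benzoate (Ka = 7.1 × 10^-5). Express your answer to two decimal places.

pH = 4.65

pKa = −log(7.1 × 10^-5) = 4.149
Using pH = pKa + log([base]/[acid]) with [base]/[acid] = 0.38/0.12:
pH = 4.149 + (+0.501) = 4.65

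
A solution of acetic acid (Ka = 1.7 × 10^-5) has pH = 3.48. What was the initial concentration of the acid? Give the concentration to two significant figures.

[H+] = 10^(-3.48) = 3.31 × 10^-4 M = x
Ka = x²/(C₀ − x) ⇒ C₀ = x + x²/Ka
C₀ = 3.31 × 10^-4 + (3.31 × 10^-4)²/(1.7 × 10^-5) = 6.78 × 10^-3 M

C₀ = 6.8 × 10^-3 M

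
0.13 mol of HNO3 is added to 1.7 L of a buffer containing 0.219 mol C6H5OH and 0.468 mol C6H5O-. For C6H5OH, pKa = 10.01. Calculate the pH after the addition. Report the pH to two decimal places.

Added H+ converts C6H5O- to C6H5OH: C6H5OH → 0.349 mol, C6H5O- → 0.338 mol.
pH = pKa + log(n_C6H5O-/n_C6H5OH) = 10.01 + log(0.338/0.349) = 10.01 + (-0.014)

pH = 10.00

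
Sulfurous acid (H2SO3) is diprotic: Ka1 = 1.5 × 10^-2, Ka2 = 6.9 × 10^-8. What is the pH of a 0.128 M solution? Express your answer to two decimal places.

pH = 1.43

Ka1 ≫ Ka2, so treat the first dissociation as the only significant source of H+.
Ka1 = x²/(0.128 − x) = 1.5 × 10^-2
Solving the quadratic: x = (−Ka1 + √(Ka1² + 4·Ka1·C₀))/2 = 3.70 × 10^-2 M
pH = −log(3.70 × 10^-2) = 1.43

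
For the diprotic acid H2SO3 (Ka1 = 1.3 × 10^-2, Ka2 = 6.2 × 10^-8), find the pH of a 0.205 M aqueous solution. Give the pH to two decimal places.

pH = 1.34

Since Ka1 ≫ Ka2, the first ionization dominates [H+].
Ka1 = x²/(0.205 − x) = 1.3 × 10^-2
Solving the quadratic: x = (−Ka1 + √(Ka1² + 4·Ka1·C₀))/2 = 4.55 × 10^-2 M
pH = −log(4.55 × 10^-2) = 1.34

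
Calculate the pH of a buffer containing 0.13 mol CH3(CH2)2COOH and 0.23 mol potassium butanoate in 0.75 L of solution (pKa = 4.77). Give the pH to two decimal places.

pH = 5.02

Henderson–Hasselbalch: pH = pKa + log([CH3(CH2)2COO-]/[CH3(CH2)2COOH]) = 4.77 + log(0.23/0.13)
pH = 4.77 + (+0.248) = 5.02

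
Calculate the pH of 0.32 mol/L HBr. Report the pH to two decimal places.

HBr is a strong acid and dissociates completely, so [H+] = 0.32 M.
pH = -log(0.32) = 0.49

pH = 0.49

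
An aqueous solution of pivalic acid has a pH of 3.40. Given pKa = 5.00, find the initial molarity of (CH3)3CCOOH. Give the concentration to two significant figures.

C₀ = 1.6 × 10^-2 M

[H+] = 10^(-3.40) = 3.98 × 10^-4 M = x
Ka = 10^(−5.00) = 1.00 × 10^-5
Ka = x²/(C₀ − x) ⇒ C₀ = x + x²/Ka
C₀ = 3.98 × 10^-4 + (3.98 × 10^-4)²/(1.00 × 10^-5) = 1.62 × 10^-2 M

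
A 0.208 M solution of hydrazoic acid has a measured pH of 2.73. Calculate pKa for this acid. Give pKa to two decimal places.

[H+] = 10^(-2.73) = 1.86 × 10^-3 M
At equilibrium [HA] = 0.208 − 1.86 × 10^-3 = 2.06 × 10^-1 M
Ka = [H+][A-]/[HA] = (1.86 × 10^-3)² / 2.06 × 10^-1 = 1.68 × 10^-5
pKa = -log(1.68 × 10^-5) = 4.77

pKa = 4.77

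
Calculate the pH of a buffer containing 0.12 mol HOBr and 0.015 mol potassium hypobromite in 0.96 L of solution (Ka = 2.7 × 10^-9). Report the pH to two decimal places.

pKa = −log(2.7 × 10^-9) = 8.569
pH = pKa + log([A⁻]/[HA]) = 8.569 + log(0.015/0.12)
pH = 8.569 + (-0.903) = 7.67

pH = 7.67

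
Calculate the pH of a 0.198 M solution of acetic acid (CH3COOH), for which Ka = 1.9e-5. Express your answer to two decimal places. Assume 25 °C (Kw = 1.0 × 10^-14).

pH = 2.71

CH3COOH ⇌ CH3COO- + H+
From the ICE table, Ka = x²/(0.198 − x) = 1.9 × 10^-5.
Assume x ≪ 0.198: x ≈ √(1.9 × 10^-5 × 0.198) = 1.94 × 10^-3 M
(x/C₀ = 0.98% < 5%, so the approximation holds.)
pH = −log(1.94 × 10^-3) = 2.71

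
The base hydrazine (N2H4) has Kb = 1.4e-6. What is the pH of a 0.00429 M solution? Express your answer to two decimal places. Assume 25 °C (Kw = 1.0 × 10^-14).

pH = 9.89

N2H4 + H2O ⇌ N2H5+ + OH-
Let x = [OH-] at equilibrium. Kb = x²/(0.00429 − x).
Neglecting x in the denominator: x = √(1.4 × 10^-6 × 0.00429) = 7.75 × 10^-5 M
pOH = −log(7.75 × 10^-5) = 4.11; pH = 14.00 − 4.11 = 9.89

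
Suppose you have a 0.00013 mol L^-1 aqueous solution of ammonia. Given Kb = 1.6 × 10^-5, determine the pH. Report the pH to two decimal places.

NH3 + H2O ⇌ NH4+ + OH-
Kb = [OH-]²/(0.00013 − [OH-]) = 1.6 × 10^-5
The 5% rule fails; solving [OH-]² + Kb·[OH-] − Kb·C₀ = 0 exactly:
[OH-] = [−1.6e-05 + √(1.6e-05² + 8.32e-09)]/2 = 3.83 × 10^-5 M
pOH = 4.42, so pH = 14.00 − pOH = 9.58

pH = 9.58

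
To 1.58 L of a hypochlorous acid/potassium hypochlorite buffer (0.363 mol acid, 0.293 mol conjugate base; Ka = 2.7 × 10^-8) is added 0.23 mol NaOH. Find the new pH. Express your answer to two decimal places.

pH = 8.16

OH- converts HOCl to OCl-: HOCl → 0.133 mol, OCl- → 0.523 mol.
pKa = −log(2.7 × 10^-8) = 7.569
pH = pKa + log([A⁻]/[HA]) = 7.569 + log(0.523/0.133) = 7.569 +0.595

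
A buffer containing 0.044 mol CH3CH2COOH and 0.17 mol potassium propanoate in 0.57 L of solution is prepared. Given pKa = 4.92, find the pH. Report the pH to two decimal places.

pH = pKa + log([A⁻]/[HA]) = 4.92 + log(0.17/0.044)
pH = 4.92 + (+0.587) = 5.51

pH = 5.51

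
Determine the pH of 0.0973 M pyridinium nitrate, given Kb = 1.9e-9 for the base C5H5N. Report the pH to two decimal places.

C5H5NH+ is the conjugate acid of the weak base C5H5N.
Ka = Kw/Kb = 1.0×10^-14 / 1.9 × 10^-9 = 5.26 × 10^-6
From the ICE table, Ka = [H+]²/(0.0973 − [H+]) = 5.26 × 10^-6.
Since Ka ≪ C₀, [H+] ≈ √(Ka·C₀) = 7.15 × 10^-4 M.
([H+]/C₀ = 0.74% < 5%, so the approximation holds.)
pH = −log(7.15 × 10^-4) = 3.15

pH = 3.15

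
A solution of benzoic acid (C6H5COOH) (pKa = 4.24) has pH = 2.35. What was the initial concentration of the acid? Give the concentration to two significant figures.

[H+] = 10^(-2.35) = 4.47 × 10^-3 M = x
Ka = 10^(−4.24) = 5.75 × 10^-5
Ka = x²/(C₀ − x) ⇒ C₀ = x + x²/Ka
C₀ = 4.47 × 10^-3 + (4.47 × 10^-3)²/(5.75 × 10^-5) = 3.52 × 10^-1 M

C₀ = 3.5 × 10^-1 M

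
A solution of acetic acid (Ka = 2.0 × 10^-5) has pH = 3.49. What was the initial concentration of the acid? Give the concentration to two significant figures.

C₀ = 5.6 × 10^-3 M

[H+] = 10^(-3.49) = 3.24 × 10^-4 M = x
Ka = x²/(C₀ − x) ⇒ C₀ = x + x²/Ka
C₀ = 3.24 × 10^-4 + (3.24 × 10^-4)²/(2.0 × 10^-5) = 5.57 × 10^-3 M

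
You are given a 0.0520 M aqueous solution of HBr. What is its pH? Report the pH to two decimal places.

HBr is a strong acid and dissociates completely, so [H+] = 0.0520 M.
pH = -log(0.052) = 1.28

pH = 1.28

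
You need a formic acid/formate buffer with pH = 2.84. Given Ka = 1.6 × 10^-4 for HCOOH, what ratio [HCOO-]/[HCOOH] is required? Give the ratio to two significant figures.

pKa = -log(1.6 × 10^-4) = 3.796
pH = pKa + log(r) ⇒ log(r) = 2.84 − 3.796 = -0.956
r = [HCOO-]/[HCOOH] = 10^(-0.956) = 0.111

ratio = 0.11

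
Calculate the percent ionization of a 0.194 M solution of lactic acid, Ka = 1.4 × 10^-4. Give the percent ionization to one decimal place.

CH3CH(OH)COOH ⇌ CH3CH(OH)COO- + H+; let x = [H+] at equilibrium.
x ≈ √(Ka·C₀) = √(1.4 × 10^-4 × 0.194) = 5.21 × 10^-3 M
% ionization = x/C₀ × 100% = 5.21 × 10^-3/0.194 × 100% = 2.7%

2.7%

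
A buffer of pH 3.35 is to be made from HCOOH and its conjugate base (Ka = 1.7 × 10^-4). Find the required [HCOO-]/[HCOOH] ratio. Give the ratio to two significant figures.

ratio = 0.38

pKa = -log(1.7 × 10^-4) = 3.770
pH = pKa + log(r) ⇒ log(r) = 3.35 − 3.770 = -0.420
r = [HCOO-]/[HCOOH] = 10^(-0.420) = 0.38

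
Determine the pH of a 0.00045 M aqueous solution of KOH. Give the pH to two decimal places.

KOH is a strong base; [OH-] = 0.00045 M.
pOH = -log(0.00045) = 3.35
pH = 14.00 - 3.35 = 10.65

pH = 10.65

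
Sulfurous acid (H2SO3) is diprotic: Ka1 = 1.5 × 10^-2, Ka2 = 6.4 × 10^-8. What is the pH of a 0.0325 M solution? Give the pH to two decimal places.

pH = 1.80

Ka1 ≫ Ka2, so treat the first dissociation as the only significant source of H+.
Ka1 = x²/(0.0325 − x) = 1.5 × 10^-2
Solving the quadratic: x = (−Ka1 + √(Ka1² + 4·Ka1·C₀))/2 = 1.58 × 10^-2 M
pH = −log(1.58 × 10^-2) = 1.80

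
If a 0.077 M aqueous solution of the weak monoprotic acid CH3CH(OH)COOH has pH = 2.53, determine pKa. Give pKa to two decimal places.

[H+] = 10^(-2.53) = 2.95 × 10^-3 M
At equilibrium [HA] = 0.077 − 2.95 × 10^-3 = 7.41 × 10^-2 M
Ka = [H+][A-]/[HA] = (2.95 × 10^-3)² / 7.41 × 10^-2 = 1.17 × 10^-4
pKa = -log(1.17 × 10^-4) = 3.93

pKa = 3.93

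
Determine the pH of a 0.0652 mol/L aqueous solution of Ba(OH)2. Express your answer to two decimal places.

Ba(OH)2 is a strong base (each formula unit releases 2 OH-); [OH-] = 0.13 M.
pOH = -log(0.13) = 0.88
pH = 14.00 - 0.88 = 13.12

pH = 13.12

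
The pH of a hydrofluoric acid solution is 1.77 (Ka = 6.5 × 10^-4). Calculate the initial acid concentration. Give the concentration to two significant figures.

[H+] = 10^(-1.77) = 1.70 × 10^-2 M = x
Ka = x²/(C₀ − x) ⇒ C₀ = x + x²/Ka
C₀ = 1.70 × 10^-2 + (1.70 × 10^-2)²/(6.5 × 10^-4) = 4.62 × 10^-1 M

C₀ = 4.6 × 10^-1 M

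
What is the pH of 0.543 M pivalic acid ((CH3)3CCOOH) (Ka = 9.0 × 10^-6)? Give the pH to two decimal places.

pH = 2.66

(CH3)3CCOOH ⇌ (CH3)3CCOO- + H+
From the ICE table, Ka = [H+]²/(0.543 − [H+]) = 9.0 × 10^-6.
Neglecting [H+] in the denominator: [H+] = √(9.0 × 10^-6 × 0.543) = 2.21 × 10^-3 M
pH = −log(2.21 × 10^-3) = 2.66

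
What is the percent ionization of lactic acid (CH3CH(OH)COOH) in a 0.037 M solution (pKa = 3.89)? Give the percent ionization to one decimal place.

CH3CH(OH)COOH ⇌ CH3CH(OH)COO- + H+; let x = [H+] at equilibrium.
Ka = 10^(−3.89) = 1.29 × 10^-4
Solve x² + 0.000129x − 4.77e-06 = 0 → x = 2.12 × 10^-3 M
% ionization = x/C₀ × 100% = 2.12 × 10^-3/0.037 × 100% = 5.7%

5.7%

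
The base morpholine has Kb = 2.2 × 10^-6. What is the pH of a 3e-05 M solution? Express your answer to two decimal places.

pH = 8.85

C4H8ONH + H2O ⇌ C4H8ONH2+ + OH-
Kb = x²/(3e-05 − x) = 2.2 × 10^-6
Here C₀/Kb ≈ 13.6, so the small-x approximation fails. Use the quadratic:
x = (−Kb + √(Kb² + 4·Kb·C₀))/2 = 7.10 × 10^-6 M
pOH = 5.15, so pH = 14.00 − pOH = 8.85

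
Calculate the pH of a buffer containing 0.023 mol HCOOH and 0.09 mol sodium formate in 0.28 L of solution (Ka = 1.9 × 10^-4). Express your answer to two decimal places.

pKa = −log(1.9 × 10^-4) = 3.721
Using pH = pKa + log([base]/[acid]) with [base]/[acid] = 0.09/0.023:
pH = 3.721 + (+0.593) = 4.31

pH = 4.31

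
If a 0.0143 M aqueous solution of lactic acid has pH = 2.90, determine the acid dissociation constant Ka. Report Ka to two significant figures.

[H+] = 10^(-2.90) = 1.26 × 10^-3 M
At equilibrium [HA] = 0.0143 − 1.26 × 10^-3 = 1.30 × 10^-2 M
Ka = [H+][A-]/[HA] = (1.26 × 10^-3)² / 1.30 × 10^-2 = 1.2 × 10^-4

Ka = 1.2 × 10^-4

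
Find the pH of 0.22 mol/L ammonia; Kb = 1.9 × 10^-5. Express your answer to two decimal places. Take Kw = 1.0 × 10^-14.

NH3 + H2O ⇌ NH4+ + OH-
Kb = x²/(0.22 − x) = 1.9 × 10^-5
Neglecting x in the denominator: x = √(1.9 × 10^-5 × 0.22) = 2.04 × 10^-3 M
pOH = 2.69, so pH = 14.00 − pOH = 11.31

pH = 11.31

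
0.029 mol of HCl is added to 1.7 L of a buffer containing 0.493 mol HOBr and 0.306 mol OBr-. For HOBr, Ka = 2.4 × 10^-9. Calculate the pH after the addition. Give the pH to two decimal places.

Added H+ converts OBr- to HOBr: HOBr → 0.522 mol, OBr- → 0.277 mol.
pKa = −log(2.4 × 10^-9) = 8.620
pH = pKa + log(n_OBr-/n_HOBr) = 8.620 + log(0.277/0.522) = 8.620 + (-0.275)

pH = 8.34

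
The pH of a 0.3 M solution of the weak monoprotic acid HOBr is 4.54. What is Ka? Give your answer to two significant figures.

Ka = 2.8 × 10^-9

[H+] = 10^(-4.54) = 2.88 × 10^-5 M
At equilibrium [HA] = 0.3 − 2.88 × 10^-5 = 3.00 × 10^-1 M
Ka = [H+][A-]/[HA] = (2.88 × 10^-5)² / 3.00 × 10^-1 = 2.8 × 10^-9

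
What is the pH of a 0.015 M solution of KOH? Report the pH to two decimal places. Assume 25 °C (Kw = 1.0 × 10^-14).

pH = 12.18

KOH is a strong base; [OH-] = 0.015 M.
pOH = -log(0.015) = 1.82
pH = 14.00 - 1.82 = 12.18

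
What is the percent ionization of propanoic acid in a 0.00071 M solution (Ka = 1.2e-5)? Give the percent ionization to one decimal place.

12.2%

CH3CH2COOH ⇌ CH3CH2COO- + H+; let x = [H+] at equilibrium.
Ka = x²/(C₀ − x); solving the quadratic gives x = 8.65 × 10^-5 M.
Fraction ionized = 8.65 × 10^-5 / 0.00071 = 0.1218 → 12.2%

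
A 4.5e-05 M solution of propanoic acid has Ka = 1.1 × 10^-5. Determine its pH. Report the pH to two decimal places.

CH3CH2COOH ⇌ CH3CH2COO- + H+
Ka = [H+]²/(4.5e-05 − [H+]) = 1.1 × 10^-5
The 5% rule fails; solving [H+]² + Ka·[H+] − Ka·C₀ = 0 exactly:
[H+] = [−1.1e-05 + √(1.1e-05² + 1.98e-09)]/2 = 1.74 × 10^-5 M
pH = −log(1.74 × 10^-5) = 4.76

pH = 4.76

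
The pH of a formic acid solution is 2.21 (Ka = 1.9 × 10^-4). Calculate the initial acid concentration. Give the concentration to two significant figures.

C₀ = 2.1 × 10^-1 M

[H+] = 10^(-2.21) = 6.17 × 10^-3 M = x
Ka = x²/(C₀ − x) ⇒ C₀ = x + x²/Ka
C₀ = 6.17 × 10^-3 + (6.17 × 10^-3)²/(1.9 × 10^-4) = 2.07 × 10^-1 M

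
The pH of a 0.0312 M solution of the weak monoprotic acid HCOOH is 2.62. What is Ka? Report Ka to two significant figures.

[H+] = 10^(-2.62) = 2.40 × 10^-3 M
At equilibrium [HA] = 0.0312 − 2.40 × 10^-3 = 2.88 × 10^-2 M
Ka = [H+][A-]/[HA] = (2.40 × 10^-3)² / 2.88 × 10^-2 = 2.0 × 10^-4

Ka = 2.0 × 10^-4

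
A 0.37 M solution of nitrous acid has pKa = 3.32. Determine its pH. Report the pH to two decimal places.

pH = 1.88

HNO2 ⇌ NO2- + H+
Ka = 10^(−3.32) = 4.79 × 10^-4
Ka = [H+]²/(0.37 − [H+]) = 4.79 × 10^-4
Neglecting [H+] in the denominator: [H+] = √(4.79 × 10^-4 × 0.37) = 1.33 × 10^-2 M
pH = −log(1.33 × 10^-2) = 1.88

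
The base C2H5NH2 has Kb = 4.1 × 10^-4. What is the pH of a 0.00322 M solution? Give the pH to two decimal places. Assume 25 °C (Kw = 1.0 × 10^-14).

pH = 10.98

C2H5NH2 + H2O ⇌ C2H5NH3+ + OH-
From the ICE table, Kb = [OH-]²/(0.00322 − [OH-]) = 4.1 × 10^-4.
Here C₀/Kb ≈ 7.85, so the small-[OH-] approximation fails. Use the quadratic:
[OH-] = [−0.00041 + √(0.00041² + 5.28e-06)]/2 = 9.62 × 10^-4 M
pOH = −log(9.62 × 10^-4) = 3.02; pH = 14.00 − 3.02 = 10.98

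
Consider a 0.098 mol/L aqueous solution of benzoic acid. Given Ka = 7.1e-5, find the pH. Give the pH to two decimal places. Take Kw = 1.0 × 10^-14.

pH = 2.58

C6H5COOH ⇌ C6H5COO- + H+
Ka = x²/(0.098 − x) = 7.1 × 10^-5
Neglecting x in the denominator: x = √(7.1 × 10^-5 × 0.098) = 2.64 × 10^-3 M
pH = −log(2.64 × 10^-3) = 2.58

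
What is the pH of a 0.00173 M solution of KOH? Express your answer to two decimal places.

KOH is a strong base; [OH-] = 0.00173 M.
pOH = -log(0.00173) = 2.76
pH = 14.00 - 2.76 = 11.24

pH = 11.24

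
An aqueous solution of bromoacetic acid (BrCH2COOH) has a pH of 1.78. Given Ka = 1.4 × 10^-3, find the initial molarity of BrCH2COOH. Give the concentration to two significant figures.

C₀ = 2.1 × 10^-1 M

[H+] = 10^(-1.78) = 1.66 × 10^-2 M = x
Ka = x²/(C₀ − x) ⇒ C₀ = x + x²/Ka
C₀ = 1.66 × 10^-2 + (1.66 × 10^-2)²/(1.4 × 10^-3) = 2.13 × 10^-1 M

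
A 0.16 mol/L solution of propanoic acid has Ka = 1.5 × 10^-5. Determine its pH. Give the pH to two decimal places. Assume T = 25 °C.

CH3CH2COOH ⇌ CH3CH2COO- + H+
Ka = [H+]²/(0.16 − [H+]) = 1.5 × 10^-5
Assume [H+] ≪ 0.16: [H+] ≈ √(1.5 × 10^-5 × 0.16) = 1.55 × 10^-3 M
([H+]/C₀ = 0.97% < 5%, so the approximation holds.)
pH = −log(1.55 × 10^-3) = 2.81

pH = 2.81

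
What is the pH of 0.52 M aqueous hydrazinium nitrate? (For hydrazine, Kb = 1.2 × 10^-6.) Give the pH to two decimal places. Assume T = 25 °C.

N2H5+ is the conjugate acid of the weak base N2H4.
Ka = Kw/Kb = 1.0×10^-14 / 1.2 × 10^-6 = 8.33 × 10^-9
Ka = x²/(0.52 − x) = 8.33 × 10^-9
Assume x ≪ 0.52: x ≈ √(8.33 × 10^-9 × 0.52) = 6.58 × 10^-5 M
(x/C₀ = 0.013% < 5%, so the approximation holds.)
pH = −log(6.58 × 10^-5) = 4.18

pH = 4.18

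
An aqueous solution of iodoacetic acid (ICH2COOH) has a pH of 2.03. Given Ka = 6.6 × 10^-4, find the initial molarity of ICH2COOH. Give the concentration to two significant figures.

C₀ = 1.4 × 10^-1 M

[H+] = 10^(-2.03) = 9.33 × 10^-3 M = x
Ka = x²/(C₀ − x) ⇒ C₀ = x + x²/Ka
C₀ = 9.33 × 10^-3 + (9.33 × 10^-3)²/(6.6 × 10^-4) = 1.41 × 10^-1 M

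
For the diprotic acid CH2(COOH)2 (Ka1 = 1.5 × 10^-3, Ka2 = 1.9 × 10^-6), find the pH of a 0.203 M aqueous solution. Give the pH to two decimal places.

Ka1 ≫ Ka2, so treat the first dissociation as the only significant source of H+.
Ka1 = x²/(0.203 − x) = 1.5 × 10^-3
Solving the quadratic: x = (−Ka1 + √(Ka1² + 4·Ka1·C₀))/2 = 1.67 × 10^-2 M
pH = −log(1.67 × 10^-2) = 1.78

pH = 1.78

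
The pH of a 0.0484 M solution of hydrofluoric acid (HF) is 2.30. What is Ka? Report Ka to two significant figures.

[H+] = 10^(-2.30) = 5.01 × 10^-3 M
At equilibrium [HA] = 0.0484 − 5.01 × 10^-3 = 4.34 × 10^-2 M
Ka = [H+][A-]/[HA] = (5.01 × 10^-3)² / 4.34 × 10^-2 = 5.8 × 10^-4

Ka = 5.8 × 10^-4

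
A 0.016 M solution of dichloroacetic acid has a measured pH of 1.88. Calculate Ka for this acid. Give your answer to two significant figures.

Ka = 6.2 × 10^-2

[H+] = 10^(-1.88) = 1.32 × 10^-2 M
At equilibrium [HA] = 0.016 − 1.32 × 10^-2 = 2.80 × 10^-3 M
Ka = [H+][A-]/[HA] = (1.32 × 10^-2)² / 2.80 × 10^-3 = 6.2 × 10^-2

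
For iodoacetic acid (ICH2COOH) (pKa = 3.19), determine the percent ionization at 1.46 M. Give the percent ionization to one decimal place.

ICH2COOH ⇌ ICH2COO- + H+; let x = [H+] at equilibrium.
Ka = 10^(−3.19) = 6.46 × 10^-4
x ≈ √(Ka·C₀) = √(6.46 × 10^-4 × 1.46) = 3.07 × 10^-2 M
Fraction ionized = 3.07 × 10^-2 / 1.46 = 0.0210 → 2.1%

2.1%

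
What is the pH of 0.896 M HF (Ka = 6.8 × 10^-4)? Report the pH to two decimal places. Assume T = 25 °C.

HF ⇌ F- + H+
From the ICE table, Ka = [H+]²/(0.896 − [H+]) = 6.8 × 10^-4.
Assume [H+] ≪ 0.896: [H+] ≈ √(6.8 × 10^-4 × 0.896) = 2.47 × 10^-2 M
Check: 2.8% ionized — well under 5%, approximation valid.
pH = −log(2.47 × 10^-2) = 1.61

pH = 1.61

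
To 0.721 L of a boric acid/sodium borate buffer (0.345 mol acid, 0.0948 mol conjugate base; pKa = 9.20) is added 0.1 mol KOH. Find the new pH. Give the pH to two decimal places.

After neutralization: n(B(OH)3) = 0.245 mol, n(B(OH)4-) = 0.195 mol.
pH = pKa + log([A⁻]/[HA]) = 9.20 + log(0.195/0.245) = 9.20 -0.099

pH = 9.10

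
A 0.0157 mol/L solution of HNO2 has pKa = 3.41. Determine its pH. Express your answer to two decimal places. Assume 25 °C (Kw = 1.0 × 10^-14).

pH = 2.64

HNO2 ⇌ NO2- + H+
Ka = 10^(−3.41) = 3.89 × 10^-4
Ka = x²/(0.0157 − x) = 3.89 × 10^-4
Here C₀/Ka ≈ 40.4, so the small-x approximation fails. Use the quadratic:
x = (−Ka + √(Ka² + 4·Ka·C₀))/2 = 2.28 × 10^-3 M
pH = −log(2.28 × 10^-3) = 2.64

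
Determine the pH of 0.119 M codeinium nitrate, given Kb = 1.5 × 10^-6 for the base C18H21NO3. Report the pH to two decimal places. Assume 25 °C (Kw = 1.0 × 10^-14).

pH = 4.55

C18H22NO3+ is the conjugate acid of the weak base C18H21NO3.
Ka = Kw/Kb = 1.0×10^-14 / 1.5 × 10^-6 = 6.67 × 10^-9
Ka = [H+]²/(0.119 − [H+]) = 6.67 × 10^-9
Neglecting [H+] in the denominator: [H+] = √(6.67 × 10^-9 × 0.119) = 2.82 × 10^-5 M
([H+]/C₀ = 0.024% < 5%, so the approximation holds.)
pH = −log[H+] = −log(2.82 × 10^-5) = 4.55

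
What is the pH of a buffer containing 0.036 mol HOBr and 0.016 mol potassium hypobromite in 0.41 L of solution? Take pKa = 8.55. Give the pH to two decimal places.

pH = pKa + log([A⁻]/[HA]) = 8.55 + log(0.016/0.036)
pH = 8.55 + (-0.352) = 8.20

pH = 8.20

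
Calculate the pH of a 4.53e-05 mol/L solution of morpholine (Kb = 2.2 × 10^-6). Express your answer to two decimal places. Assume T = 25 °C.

pH = 8.95

C4H8ONH + H2O ⇌ C4H8ONH2+ + OH-
Let x = [OH-] at equilibrium. Kb = x²/(4.53e-05 − x).
The 5% rule fails; solving x² + Kb·x − Kb·C₀ = 0 exactly:
x = [−2.2e-06 + √(2.2e-06² + 3.99e-10)]/2 = 8.94 × 10^-6 M
pOH = −log(8.94 × 10^-6) = 5.05; pH = 14.00 − 5.05 = 8.95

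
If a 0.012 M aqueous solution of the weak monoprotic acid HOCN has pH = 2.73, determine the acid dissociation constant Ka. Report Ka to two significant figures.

[H+] = 10^(-2.73) = 1.86 × 10^-3 M
At equilibrium [HA] = 0.012 − 1.86 × 10^-3 = 1.01 × 10^-2 M
Ka = [H+][A-]/[HA] = (1.86 × 10^-3)² / 1.01 × 10^-2 = 3.4 × 10^-4

Ka = 3.4 × 10^-4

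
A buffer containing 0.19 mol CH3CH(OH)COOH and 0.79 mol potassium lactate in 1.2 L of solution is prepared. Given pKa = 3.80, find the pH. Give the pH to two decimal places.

pH = 4.42

Using pH = pKa + log([base]/[acid]) with [base]/[acid] = 0.79/0.19:
pH = 3.80 + (+0.619) = 4.42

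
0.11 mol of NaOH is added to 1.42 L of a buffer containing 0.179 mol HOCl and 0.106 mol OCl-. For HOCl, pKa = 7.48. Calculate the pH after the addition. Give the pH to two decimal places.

pH = 7.98

OH- converts HOCl to OCl-: HOCl → 0.069 mol, OCl- → 0.216 mol.
pH = pKa + log([A⁻]/[HA]) = 7.48 + log(0.216/0.069) = 7.48 +0.496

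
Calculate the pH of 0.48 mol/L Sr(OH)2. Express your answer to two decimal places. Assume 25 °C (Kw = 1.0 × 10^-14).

pH = 13.98

Sr(OH)2 is a strong base (each formula unit releases 2 OH-); [OH-] = 0.96 M.
pOH = -log(0.96) = 0.02
pH = 14.00 - 0.02 = 13.98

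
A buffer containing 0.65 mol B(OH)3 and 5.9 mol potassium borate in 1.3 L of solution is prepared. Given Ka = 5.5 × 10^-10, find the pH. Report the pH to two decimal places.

pKa = −log(5.5 × 10^-10) = 9.260
Using pH = pKa + log([base]/[acid]) with [base]/[acid] = 5.9/0.65:
pH = 9.260 + (+0.958) = 10.22

pH = 10.22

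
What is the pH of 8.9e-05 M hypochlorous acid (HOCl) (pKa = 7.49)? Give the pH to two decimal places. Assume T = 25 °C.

HOCl ⇌ OCl- + H+
Ka = 10^(−7.49) = 3.24 × 10^-8
Let x = [H+] at equilibrium. Ka = x²/(8.9e-05 − x).
Assume x ≪ 8.9e-05: x ≈ √(3.24 × 10^-8 × 8.9e-05) = 1.70 × 10^-6 M
Check: 1.9% ionized — well under 5%, approximation valid.
pH = −log(1.70 × 10^-6) = 5.77

pH = 5.77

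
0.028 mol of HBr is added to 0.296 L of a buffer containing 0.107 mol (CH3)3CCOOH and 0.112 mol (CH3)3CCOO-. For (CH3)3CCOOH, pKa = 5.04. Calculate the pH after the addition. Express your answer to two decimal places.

After neutralization: n((CH3)3CCOOH) = 0.135 mol, n((CH3)3CCOO-) = 0.084 mol.
Henderson–Hasselbalch with mole ratio 0.084/0.135: pH = 5.04 + (-0.206)

pH = 4.83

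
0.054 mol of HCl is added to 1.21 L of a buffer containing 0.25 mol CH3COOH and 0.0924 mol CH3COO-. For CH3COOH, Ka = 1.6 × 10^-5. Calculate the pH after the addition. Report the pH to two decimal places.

After neutralization: n(CH3COOH) = 0.304 mol, n(CH3COO-) = 0.0384 mol.
pKa = −log(1.6 × 10^-5) = 4.796
Henderson–Hasselbalch with mole ratio 0.0384/0.304: pH = 4.796 + (-0.899)

pH = 3.90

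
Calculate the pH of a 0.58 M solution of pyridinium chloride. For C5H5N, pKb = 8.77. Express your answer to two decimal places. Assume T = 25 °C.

C5H5NH+ is the conjugate acid of the weak base C5H5N.
Kb = 10^(−8.77) = 1.70 × 10^-9
Ka = Kw/Kb = 1.0×10^-14 / 1.70 × 10^-9 = 5.88 × 10^-6
Ka = x²/(0.58 − x) = 5.88 × 10^-6
Neglecting x in the denominator: x = √(5.88 × 10^-6 × 0.58) = 1.85 × 10^-3 M
(x/C₀ = 0.32% < 5%, so the approximation holds.)
pH = −log[H+] = −log(1.85 × 10^-3) = 2.73

pH = 2.73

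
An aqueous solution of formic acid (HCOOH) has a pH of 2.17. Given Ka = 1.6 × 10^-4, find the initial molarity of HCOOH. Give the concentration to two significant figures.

C₀ = 2.9 × 10^-1 M

[H+] = 10^(-2.17) = 6.76 × 10^-3 M = x
Ka = x²/(C₀ − x) ⇒ C₀ = x + x²/Ka
C₀ = 6.76 × 10^-3 + (6.76 × 10^-3)²/(1.6 × 10^-4) = 2.92 × 10^-1 M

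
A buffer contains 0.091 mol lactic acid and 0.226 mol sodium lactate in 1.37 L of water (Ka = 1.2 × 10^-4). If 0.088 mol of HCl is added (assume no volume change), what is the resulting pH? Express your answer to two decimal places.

pH = 3.81

Added H+ converts CH3CH(OH)COO- to CH3CH(OH)COOH: CH3CH(OH)COOH → 0.179 mol, CH3CH(OH)COO- → 0.138 mol.
pKa = −log(1.2 × 10^-4) = 3.921
pH = pKa + log(n_CH3CH(OH)COO-/n_CH3CH(OH)COOH) = 3.921 + log(0.138/0.179) = 3.921 + (-0.113)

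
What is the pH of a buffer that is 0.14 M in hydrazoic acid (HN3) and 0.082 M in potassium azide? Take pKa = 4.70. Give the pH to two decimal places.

pH = 4.47

Using pH = pKa + log([base]/[acid]) with [base]/[acid] = 0.082/0.14:
pH = 4.70 + (-0.232) = 4.47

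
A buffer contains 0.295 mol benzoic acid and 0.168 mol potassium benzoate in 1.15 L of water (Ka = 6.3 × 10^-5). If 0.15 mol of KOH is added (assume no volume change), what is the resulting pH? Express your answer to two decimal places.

After neutralization: n(C6H5COOH) = 0.145 mol, n(C6H5COO-) = 0.318 mol.
pKa = −log(6.3 × 10^-5) = 4.201
pH = pKa + log(n_C6H5COO-/n_C6H5COOH) = 4.201 + log(0.318/0.145) = 4.201 + (+0.341)

pH = 4.54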